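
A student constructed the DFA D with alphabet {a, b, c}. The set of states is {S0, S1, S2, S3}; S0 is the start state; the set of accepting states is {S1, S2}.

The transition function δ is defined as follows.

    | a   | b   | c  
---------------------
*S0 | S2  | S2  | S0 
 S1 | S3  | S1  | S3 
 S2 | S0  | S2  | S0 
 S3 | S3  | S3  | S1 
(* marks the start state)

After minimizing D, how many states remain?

States {S1,S3} cannot be reached from the start state, so discard them.
Start with accepting vs non-accepting: {S2} | {S0}.
No further refinement is possible. Final partition (2 blocks): {S2} | {S0}.

2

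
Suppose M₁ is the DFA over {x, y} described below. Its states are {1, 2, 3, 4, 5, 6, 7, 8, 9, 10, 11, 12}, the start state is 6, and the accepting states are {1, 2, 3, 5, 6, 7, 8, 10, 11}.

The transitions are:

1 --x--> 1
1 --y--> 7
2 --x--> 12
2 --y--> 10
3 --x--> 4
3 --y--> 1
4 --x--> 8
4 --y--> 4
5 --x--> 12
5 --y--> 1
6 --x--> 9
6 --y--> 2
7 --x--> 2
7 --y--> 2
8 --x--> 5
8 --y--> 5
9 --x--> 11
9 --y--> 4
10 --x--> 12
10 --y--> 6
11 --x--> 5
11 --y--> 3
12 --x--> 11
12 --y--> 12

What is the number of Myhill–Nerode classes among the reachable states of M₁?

Start with accepting vs non-accepting: {1,2,3,5,6,7,8,10,11} | {4,9,12}.
On input x, block {1,2,3,5,6,7,8,10,11} splits into {2,3,5,6,10} and {1,7,8,11}.
Split {2,3,5,6,10} by δ(·,y) → {2,6,10} and {3,5}.
Refine {1,7,8,11} on symbol x: members go to different blocks, giving {8,11} and {1} and {7}.
No further refinement is possible. Final partition (6 blocks): {2,6,10} | {4,9,12} | {8,11} | {3,5} | {1} | {7}.

6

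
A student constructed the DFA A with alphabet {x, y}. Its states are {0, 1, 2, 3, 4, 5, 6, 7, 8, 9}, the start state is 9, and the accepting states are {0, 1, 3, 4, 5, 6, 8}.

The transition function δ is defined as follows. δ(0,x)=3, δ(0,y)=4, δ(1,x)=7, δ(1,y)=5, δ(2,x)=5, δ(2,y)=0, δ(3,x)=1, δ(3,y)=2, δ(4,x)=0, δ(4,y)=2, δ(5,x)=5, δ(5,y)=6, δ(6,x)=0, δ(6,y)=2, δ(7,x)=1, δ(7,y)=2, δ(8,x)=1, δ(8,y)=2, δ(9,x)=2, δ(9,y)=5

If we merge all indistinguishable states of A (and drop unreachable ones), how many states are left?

Reachable states from the start: {0,1,2,3,4,5,6,7,9}. Unreachable: {8} — drop them.
Initial partition by acceptance: {0,1,3,4,5,6} | {2,7,9}.
On input x, block {0,1,3,4,5,6} splits into {0,3,4,5,6} and {1}.
Split {0,3,4,5,6} by δ(·,x) → {0,4,5,6} and {3}.
Refine {0,4,5,6} on symbol x: members go to different blocks, giving {4,5,6} and {0}.
On input x, block {4,5,6} splits into {4,6} and {5}.
On input x, block {2,7,9} splits into {2} and {7} and {9}.
The partition is now stable with 8 blocks: {4,6} | {2} | {1} | {3} | {0} | {5} | {7} | {9}.

8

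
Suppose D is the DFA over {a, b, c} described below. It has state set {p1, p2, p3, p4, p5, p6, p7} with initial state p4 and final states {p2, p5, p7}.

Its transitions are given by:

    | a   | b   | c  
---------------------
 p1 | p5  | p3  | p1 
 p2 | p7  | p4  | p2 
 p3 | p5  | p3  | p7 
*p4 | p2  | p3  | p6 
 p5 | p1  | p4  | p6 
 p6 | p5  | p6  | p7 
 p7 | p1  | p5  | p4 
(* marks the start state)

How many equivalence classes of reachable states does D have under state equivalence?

P0 = {p2,p5,p7} | {p1,p3,p4,p6}.
Refine {p2,p5,p7} on symbol a: members go to different blocks, giving {p5,p7} and {p2}.
Split {p5,p7} by δ(·,b) → {p5} and {p7}.
Refine {p1,p3,p4,p6} on symbol a: members go to different blocks, giving {p1,p3,p6} and {p4}.
Split {p1,p3,p6} by δ(·,c) → {p3,p6} and {p1}.
Stable partition: {p5} | {p3,p6} | {p2} | {p7} | {p4} | {p1} — 6 equivalence classes.

6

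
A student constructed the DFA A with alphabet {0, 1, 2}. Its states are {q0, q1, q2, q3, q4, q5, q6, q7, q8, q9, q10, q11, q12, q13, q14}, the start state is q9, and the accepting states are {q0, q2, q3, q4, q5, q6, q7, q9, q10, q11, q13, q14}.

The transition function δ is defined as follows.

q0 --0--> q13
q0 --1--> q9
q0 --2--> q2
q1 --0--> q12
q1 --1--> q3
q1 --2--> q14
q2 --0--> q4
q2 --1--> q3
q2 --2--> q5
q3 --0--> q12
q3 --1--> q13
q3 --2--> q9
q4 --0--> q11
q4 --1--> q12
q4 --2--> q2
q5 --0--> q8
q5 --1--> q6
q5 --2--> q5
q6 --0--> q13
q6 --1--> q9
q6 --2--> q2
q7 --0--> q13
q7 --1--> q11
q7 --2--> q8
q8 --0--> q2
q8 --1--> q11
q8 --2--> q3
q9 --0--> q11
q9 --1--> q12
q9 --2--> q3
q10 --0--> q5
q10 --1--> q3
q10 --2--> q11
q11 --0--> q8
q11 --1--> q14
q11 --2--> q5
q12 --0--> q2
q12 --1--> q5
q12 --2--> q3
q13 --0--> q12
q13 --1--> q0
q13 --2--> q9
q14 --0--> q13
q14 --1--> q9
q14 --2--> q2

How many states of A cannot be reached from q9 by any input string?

3

BFS from q9 reaches {q0, q2, q3, q4, q5, q6, q8, q9, q11, q12, q13, q14}; the 3 state(s) q1, q7, q10 are never visited.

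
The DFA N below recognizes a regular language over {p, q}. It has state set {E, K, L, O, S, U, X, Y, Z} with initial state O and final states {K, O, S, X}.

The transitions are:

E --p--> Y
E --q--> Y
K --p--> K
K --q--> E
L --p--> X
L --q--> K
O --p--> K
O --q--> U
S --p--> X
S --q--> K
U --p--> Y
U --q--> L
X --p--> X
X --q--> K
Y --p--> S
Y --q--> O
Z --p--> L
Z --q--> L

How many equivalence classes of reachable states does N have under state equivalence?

4

States {Z} cannot be reached from the start state, so discard them.
Start with accepting vs non-accepting: {K,O,S,X} | {E,L,U,Y}.
On input q, block {K,O,S,X} splits into {S,X} and {K,O}.
Refine {E,L,U,Y} on symbol p: members go to different blocks, giving {L,Y} and {E,U}.
Stable partition: {S,X} | {L,Y} | {K,O} | {E,U} — 4 equivalence classes.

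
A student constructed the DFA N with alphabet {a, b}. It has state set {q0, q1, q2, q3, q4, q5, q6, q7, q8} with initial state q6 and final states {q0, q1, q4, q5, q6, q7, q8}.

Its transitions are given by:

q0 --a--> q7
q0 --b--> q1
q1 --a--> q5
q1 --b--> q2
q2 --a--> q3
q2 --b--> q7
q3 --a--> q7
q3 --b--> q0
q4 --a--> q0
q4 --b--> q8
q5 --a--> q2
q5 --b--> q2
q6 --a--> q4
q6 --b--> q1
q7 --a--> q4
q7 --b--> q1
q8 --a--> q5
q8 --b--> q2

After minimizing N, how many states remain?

5

Every state is reachable, so we keep all 9.
P0 = {q0,q1,q4,q5,q6,q7,q8} | {q2,q3}.
Split {q0,q1,q4,q5,q6,q7,q8} by δ(·,a) → {q0,q1,q4,q6,q7,q8} and {q5}.
Refine {q0,q1,q4,q6,q7,q8} on symbol a: members go to different blocks, giving {q0,q4,q6,q7} and {q1,q8}.
Refine {q2,q3} on symbol a: members go to different blocks, giving {q2} and {q3}.
The partition is now stable with 5 blocks: {q0,q4,q6,q7} | {q2} | {q5} | {q1,q8} | {q3}.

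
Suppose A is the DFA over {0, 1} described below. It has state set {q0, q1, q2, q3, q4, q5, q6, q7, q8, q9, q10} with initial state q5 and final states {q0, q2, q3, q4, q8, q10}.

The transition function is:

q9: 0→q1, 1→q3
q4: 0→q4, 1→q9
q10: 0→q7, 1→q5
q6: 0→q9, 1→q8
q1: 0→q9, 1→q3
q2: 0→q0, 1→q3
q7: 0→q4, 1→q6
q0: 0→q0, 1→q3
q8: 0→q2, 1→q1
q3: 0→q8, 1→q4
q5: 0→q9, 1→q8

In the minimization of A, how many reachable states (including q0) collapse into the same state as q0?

First remove the unreachable states {q6,q7,q10}; 8 states remain.
P0 = {q0,q2,q3,q4,q8} | {q1,q5,q9}.
On input 1, block {q0,q2,q3,q4,q8} splits into {q0,q2,q3} and {q4,q8}.
Split {q0,q2,q3} by δ(·,0) → {q0,q2} and {q3}.
On input 1, block {q1,q5,q9} splits into {q1,q9} and {q5}.
Split {q4,q8} by δ(·,0) → {q4} and {q8}.
Stable partition: {q0,q2} | {q1,q9} | {q4} | {q3} | {q5} | {q8} — 6 equivalence classes.
State q0 belongs to the block {q0,q2}, which has 2 states.

2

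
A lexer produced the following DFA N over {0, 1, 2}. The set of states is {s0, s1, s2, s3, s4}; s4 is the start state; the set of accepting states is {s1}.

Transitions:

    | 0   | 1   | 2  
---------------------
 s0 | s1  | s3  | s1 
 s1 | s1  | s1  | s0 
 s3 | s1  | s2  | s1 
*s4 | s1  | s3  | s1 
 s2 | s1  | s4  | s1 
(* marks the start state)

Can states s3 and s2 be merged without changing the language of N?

P0 = {s1} | {s0,s2,s3,s4}.
Stable partition: {s1} | {s0,s2,s3,s4} — 2 equivalence classes.
s3 and s2 lie in the same block of the stable partition, so they are equivalent — no string distinguishes them.

Yes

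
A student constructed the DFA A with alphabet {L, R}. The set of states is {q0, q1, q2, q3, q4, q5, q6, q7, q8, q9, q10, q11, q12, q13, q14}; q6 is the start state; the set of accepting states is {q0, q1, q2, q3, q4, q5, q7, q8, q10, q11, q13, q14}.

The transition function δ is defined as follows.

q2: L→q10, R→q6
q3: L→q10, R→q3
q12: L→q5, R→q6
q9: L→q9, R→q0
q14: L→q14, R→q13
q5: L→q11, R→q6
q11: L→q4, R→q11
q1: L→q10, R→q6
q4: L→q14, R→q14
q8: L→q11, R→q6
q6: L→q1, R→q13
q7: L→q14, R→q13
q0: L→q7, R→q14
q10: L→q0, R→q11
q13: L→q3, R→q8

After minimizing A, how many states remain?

First remove the unreachable states {q2,q5,q9,q12}; 11 states remain.
Initial partition by acceptance: {q0,q1,q3,q4,q7,q8,q10,q11,q13,q14} | {q6}.
On input R, block {q0,q1,q3,q4,q7,q8,q10,q11,q13,q14} splits into {q0,q3,q4,q7,q10,q11,q13,q14} and {q1,q8}.
Split {q0,q3,q4,q7,q10,q11,q13,q14} by δ(·,R) → {q0,q3,q4,q7,q10,q11,q14} and {q13}.
Refine {q0,q3,q4,q7,q10,q11,q14} on symbol R: members go to different blocks, giving {q0,q3,q4,q10,q11} and {q7,q14}.
Refine {q0,q3,q4,q10,q11} on symbol L: members go to different blocks, giving {q3,q10,q11} and {q0,q4}.
Refine {q3,q10,q11} on symbol L: members go to different blocks, giving {q10,q11} and {q3}.
No further refinement is possible. Final partition (7 blocks): {q10,q11} | {q6} | {q1,q8} | {q13} | {q7,q14} | {q0,q4} | {q3}.

7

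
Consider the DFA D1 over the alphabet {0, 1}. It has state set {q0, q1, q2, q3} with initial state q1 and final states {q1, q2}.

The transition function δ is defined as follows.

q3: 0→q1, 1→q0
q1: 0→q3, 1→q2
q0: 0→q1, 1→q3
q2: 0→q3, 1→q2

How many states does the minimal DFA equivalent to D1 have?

P0 = {q1,q2} | {q0,q3}.
The partition is now stable with 2 blocks: {q1,q2} | {q0,q3}.

2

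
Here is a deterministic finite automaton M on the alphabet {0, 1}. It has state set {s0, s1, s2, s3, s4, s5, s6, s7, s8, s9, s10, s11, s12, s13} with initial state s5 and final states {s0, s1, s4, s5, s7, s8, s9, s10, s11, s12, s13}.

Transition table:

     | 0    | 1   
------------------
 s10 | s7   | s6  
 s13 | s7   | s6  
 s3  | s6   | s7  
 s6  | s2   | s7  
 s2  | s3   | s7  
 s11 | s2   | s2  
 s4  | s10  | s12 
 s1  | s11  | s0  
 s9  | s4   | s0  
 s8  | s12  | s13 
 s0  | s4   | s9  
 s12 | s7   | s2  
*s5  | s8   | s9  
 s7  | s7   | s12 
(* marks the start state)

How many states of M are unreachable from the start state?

No path from s5 leads to s1, s11; the other 12 states are all reachable.

2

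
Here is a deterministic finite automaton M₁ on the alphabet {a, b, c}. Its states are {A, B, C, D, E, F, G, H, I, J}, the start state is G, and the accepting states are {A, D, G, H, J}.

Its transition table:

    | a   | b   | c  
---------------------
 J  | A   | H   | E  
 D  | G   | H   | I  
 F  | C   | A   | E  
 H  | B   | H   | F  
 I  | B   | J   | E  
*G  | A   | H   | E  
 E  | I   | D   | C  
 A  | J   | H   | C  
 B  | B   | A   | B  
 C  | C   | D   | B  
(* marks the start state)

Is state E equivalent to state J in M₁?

Initial partition by acceptance: {A,D,G,H,J} | {B,C,E,F,I}.
On input a, block {A,D,G,H,J} splits into {A,D,G,J} and {H}.
The partition is now stable with 3 blocks: {A,D,G,J} | {B,C,E,F,I} | {H}.
E and J end up in different blocks, so they are distinguishable. For instance, the string 'ε' is accepted from only J.

No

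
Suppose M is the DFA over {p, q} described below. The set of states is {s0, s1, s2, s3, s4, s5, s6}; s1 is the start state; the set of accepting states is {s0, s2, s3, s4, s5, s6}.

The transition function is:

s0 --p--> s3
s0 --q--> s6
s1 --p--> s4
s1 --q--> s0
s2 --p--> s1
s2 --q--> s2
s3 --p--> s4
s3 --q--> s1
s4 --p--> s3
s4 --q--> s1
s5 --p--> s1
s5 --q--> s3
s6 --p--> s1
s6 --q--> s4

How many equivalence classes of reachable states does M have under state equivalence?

4

First remove the unreachable states {s2,s5}; 5 states remain.
Initial partition by acceptance: {s0,s3,s4,s6} | {s1}.
Split {s0,s3,s4,s6} by δ(·,p) → {s0,s3,s4} and {s6}.
Split {s0,s3,s4} by δ(·,q) → {s3,s4} and {s0}.
No further refinement is possible. Final partition (4 blocks): {s3,s4} | {s1} | {s6} | {s0}.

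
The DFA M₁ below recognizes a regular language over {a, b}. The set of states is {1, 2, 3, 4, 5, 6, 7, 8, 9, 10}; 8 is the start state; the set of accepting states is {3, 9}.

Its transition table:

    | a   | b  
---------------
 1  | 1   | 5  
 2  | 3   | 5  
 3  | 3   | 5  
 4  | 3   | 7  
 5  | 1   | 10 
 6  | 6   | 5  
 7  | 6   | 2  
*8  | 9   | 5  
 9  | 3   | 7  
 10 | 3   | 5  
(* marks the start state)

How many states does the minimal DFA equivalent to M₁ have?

4

States {4} cannot be reached from the start state, so discard them.
Start with accepting vs non-accepting: {3,9} | {1,2,5,6,7,8,10}.
Refine {1,2,5,6,7,8,10} on symbol a: members go to different blocks, giving {1,5,6,7} and {2,8,10}.
On input b, block {1,5,6,7} splits into {1,6} and {5,7}.
The partition is now stable with 4 blocks: {3,9} | {1,6} | {2,8,10} | {5,7}.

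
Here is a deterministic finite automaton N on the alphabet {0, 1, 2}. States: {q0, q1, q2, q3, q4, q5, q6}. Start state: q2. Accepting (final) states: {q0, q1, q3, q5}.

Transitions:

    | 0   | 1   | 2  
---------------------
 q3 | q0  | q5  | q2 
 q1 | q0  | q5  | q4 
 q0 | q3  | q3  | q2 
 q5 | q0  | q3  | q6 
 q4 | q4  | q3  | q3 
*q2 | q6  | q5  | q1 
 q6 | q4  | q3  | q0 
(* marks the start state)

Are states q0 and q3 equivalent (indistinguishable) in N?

Yes

Initial partition by acceptance: {q0,q1,q3,q5} | {q2,q4,q6}.
Stable partition: {q0,q1,q3,q5} | {q2,q4,q6} — 2 equivalence classes.
q0 and q3 lie in the same block of the stable partition, so they are equivalent — no string distinguishes them.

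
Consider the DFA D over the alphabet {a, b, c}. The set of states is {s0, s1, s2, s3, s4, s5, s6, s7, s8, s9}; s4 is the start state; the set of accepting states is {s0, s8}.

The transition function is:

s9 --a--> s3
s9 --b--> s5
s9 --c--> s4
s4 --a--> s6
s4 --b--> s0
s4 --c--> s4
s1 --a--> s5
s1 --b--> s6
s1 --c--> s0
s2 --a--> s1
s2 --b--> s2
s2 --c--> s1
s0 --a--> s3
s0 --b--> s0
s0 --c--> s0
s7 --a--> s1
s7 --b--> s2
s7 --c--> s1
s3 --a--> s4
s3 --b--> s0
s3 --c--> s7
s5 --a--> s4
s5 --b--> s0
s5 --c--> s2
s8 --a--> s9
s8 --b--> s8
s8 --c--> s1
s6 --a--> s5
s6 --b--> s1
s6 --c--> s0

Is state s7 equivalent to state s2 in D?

Yes

Reachable states from the start: {s0,s1,s2,s3,s4,s5,s6,s7}. Unreachable: {s8,s9} — drop them.
Initial partition by acceptance: {s0} | {s1,s2,s3,s4,s5,s6,s7}.
On input b, block {s1,s2,s3,s4,s5,s6,s7} splits into {s1,s2,s6,s7} and {s3,s4,s5}.
Split {s1,s2,s6,s7} by δ(·,a) → {s1,s6} and {s2,s7}.
Refine {s3,s4,s5} on symbol a: members go to different blocks, giving {s3,s5} and {s4}.
The partition is now stable with 5 blocks: {s0} | {s1,s6} | {s3,s5} | {s2,s7} | {s4}.
s7 and s2 lie in the same block of the stable partition, so they are equivalent — no string distinguishes them.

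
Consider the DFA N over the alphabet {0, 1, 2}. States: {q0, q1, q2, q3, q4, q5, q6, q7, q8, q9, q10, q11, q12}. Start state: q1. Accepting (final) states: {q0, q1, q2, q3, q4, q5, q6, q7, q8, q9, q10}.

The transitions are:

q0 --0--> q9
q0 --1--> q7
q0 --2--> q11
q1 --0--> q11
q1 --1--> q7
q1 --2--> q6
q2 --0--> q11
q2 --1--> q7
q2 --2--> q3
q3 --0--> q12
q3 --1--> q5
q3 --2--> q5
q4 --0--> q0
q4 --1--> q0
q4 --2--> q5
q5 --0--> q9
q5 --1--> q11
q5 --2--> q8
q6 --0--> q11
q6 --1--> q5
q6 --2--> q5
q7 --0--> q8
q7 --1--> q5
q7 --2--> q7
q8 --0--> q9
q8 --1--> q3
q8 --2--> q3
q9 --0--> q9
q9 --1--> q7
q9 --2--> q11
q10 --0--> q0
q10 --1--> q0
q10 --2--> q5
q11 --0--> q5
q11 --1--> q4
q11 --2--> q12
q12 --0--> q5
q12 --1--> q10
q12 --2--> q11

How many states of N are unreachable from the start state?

Starting at q1 and following transitions, the reachable set is {q0, q1, q3, q4, q5, q6, q7, q8, q9, q10, q11, q12}. That leaves q2 unreachable — 1 in total.

1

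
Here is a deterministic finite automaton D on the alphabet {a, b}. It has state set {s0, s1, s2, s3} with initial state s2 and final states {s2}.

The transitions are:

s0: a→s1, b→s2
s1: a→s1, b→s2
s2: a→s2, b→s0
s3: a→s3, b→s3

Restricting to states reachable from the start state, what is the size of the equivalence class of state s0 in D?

First remove the unreachable states {s3}; 3 states remain.
P0 = {s2} | {s0,s1}.
No further refinement is possible. Final partition (2 blocks): {s2} | {s0,s1}.
The equivalence class containing s0 is {s0,s1}, of size 2.

2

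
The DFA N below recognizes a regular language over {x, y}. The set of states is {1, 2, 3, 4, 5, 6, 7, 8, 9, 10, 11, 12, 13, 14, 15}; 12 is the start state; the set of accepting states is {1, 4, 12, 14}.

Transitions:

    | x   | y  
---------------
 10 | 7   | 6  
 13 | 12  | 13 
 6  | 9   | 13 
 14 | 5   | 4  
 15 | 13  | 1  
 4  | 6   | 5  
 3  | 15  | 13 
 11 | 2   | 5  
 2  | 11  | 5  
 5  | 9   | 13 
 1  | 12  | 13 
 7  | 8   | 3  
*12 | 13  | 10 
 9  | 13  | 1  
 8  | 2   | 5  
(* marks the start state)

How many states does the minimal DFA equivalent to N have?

6

States {4,14} cannot be reached from the start state, so discard them.
Start with accepting vs non-accepting: {1,12} | {2,3,5,6,7,8,9,10,11,13,15}.
Refine {1,12} on symbol x: members go to different blocks, giving {1} and {12}.
Refine {2,3,5,6,7,8,9,10,11,13,15} on symbol x: members go to different blocks, giving {2,3,5,6,7,8,9,10,11,15} and {13}.
On input x, block {2,3,5,6,7,8,9,10,11,15} splits into {2,3,5,6,7,8,10,11} and {9,15}.
On input x, block {2,3,5,6,7,8,10,11} splits into {2,7,8,10,11} and {3,5,6}.
Stable partition: {1} | {2,7,8,10,11} | {12} | {13} | {9,15} | {3,5,6} — 6 equivalence classes.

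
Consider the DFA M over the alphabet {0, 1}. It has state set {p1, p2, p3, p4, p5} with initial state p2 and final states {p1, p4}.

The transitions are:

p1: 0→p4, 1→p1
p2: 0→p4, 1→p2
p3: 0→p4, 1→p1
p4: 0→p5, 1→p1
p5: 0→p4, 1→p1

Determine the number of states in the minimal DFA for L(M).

4

Reachable states from the start: {p1,p2,p4,p5}. Unreachable: {p3} — drop them.
Start with accepting vs non-accepting: {p1,p4} | {p2,p5}.
Split {p1,p4} by δ(·,0) → {p1} and {p4}.
Refine {p2,p5} on symbol 1: members go to different blocks, giving {p2} and {p5}.
No further refinement is possible. Final partition (4 blocks): {p1} | {p2} | {p4} | {p5}.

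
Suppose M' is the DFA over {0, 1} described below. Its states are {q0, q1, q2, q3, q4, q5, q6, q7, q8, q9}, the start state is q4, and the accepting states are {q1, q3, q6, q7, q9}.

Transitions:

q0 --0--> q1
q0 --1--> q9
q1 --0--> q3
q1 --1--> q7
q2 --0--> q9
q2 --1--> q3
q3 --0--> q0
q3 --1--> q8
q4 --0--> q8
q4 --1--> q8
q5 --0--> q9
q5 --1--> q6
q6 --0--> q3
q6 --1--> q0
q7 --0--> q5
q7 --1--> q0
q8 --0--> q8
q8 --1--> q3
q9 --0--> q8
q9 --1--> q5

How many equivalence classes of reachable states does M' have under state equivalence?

States {q2} cannot be reached from the start state, so discard them.
Initial partition by acceptance: {q1,q3,q6,q7,q9} | {q0,q4,q5,q8}.
Refine {q1,q3,q6,q7,q9} on symbol 0: members go to different blocks, giving {q3,q7,q9} and {q1,q6}.
Refine {q0,q4,q5,q8} on symbol 0: members go to different blocks, giving {q4,q8} and {q0} and {q5}.
Split {q3,q7,q9} by δ(·,0) → {q3} and {q7} and {q9}.
Refine {q4,q8} on symbol 1: members go to different blocks, giving {q4} and {q8}.
Split {q1,q6} by δ(·,1) → {q1} and {q6}.
Stable partition: {q3} | {q4} | {q1} | {q0} | {q5} | {q7} | {q9} | {q8} | {q6} — 9 equivalence classes.

9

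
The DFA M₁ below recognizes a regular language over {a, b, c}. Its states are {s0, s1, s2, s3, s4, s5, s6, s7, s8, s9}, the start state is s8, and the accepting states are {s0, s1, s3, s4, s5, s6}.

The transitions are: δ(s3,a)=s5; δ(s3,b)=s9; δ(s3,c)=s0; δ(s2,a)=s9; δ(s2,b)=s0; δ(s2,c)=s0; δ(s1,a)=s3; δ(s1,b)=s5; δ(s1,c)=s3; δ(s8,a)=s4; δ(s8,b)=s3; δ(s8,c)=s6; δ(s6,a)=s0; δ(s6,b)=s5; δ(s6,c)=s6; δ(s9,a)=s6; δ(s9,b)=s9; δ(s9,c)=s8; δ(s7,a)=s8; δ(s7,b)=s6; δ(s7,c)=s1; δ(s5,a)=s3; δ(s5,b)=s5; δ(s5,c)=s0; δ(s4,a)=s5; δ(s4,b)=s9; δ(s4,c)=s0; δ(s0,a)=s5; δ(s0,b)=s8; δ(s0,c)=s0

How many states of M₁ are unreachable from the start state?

3

Starting at s8 and following transitions, the reachable set is {s0, s3, s4, s5, s6, s8, s9}. That leaves s1, s2, s7 unreachable — 3 in total.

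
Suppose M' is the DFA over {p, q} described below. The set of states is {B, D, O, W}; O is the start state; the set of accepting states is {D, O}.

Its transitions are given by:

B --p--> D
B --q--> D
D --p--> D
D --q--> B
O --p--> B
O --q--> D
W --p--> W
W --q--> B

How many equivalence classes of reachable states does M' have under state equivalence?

First remove the unreachable states {W}; 3 states remain.
Start with accepting vs non-accepting: {D,O} | {B}.
Split {D,O} by δ(·,p) → {D} and {O}.
No further refinement is possible. Final partition (3 blocks): {D} | {B} | {O}.

3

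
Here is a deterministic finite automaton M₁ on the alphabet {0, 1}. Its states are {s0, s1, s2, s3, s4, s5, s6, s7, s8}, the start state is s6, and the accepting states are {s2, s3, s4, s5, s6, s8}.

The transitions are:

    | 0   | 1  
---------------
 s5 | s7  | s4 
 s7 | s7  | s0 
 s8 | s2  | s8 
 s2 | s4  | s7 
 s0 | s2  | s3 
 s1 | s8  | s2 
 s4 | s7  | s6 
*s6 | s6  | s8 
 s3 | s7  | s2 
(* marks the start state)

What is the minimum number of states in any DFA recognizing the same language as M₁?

States {s1,s5} cannot be reached from the start state, so discard them.
Start with accepting vs non-accepting: {s2,s3,s4,s6,s8} | {s0,s7}.
On input 0, block {s2,s3,s4,s6,s8} splits into {s2,s6,s8} and {s3,s4}.
Split {s2,s6,s8} by δ(·,0) → {s6,s8} and {s2}.
Split {s6,s8} by δ(·,0) → {s6} and {s8}.
On input 0, block {s0,s7} splits into {s0} and {s7}.
Split {s3,s4} by δ(·,1) → {s3} and {s4}.
Stable partition: {s6} | {s0} | {s3} | {s2} | {s8} | {s7} | {s4} — 7 equivalence classes.

7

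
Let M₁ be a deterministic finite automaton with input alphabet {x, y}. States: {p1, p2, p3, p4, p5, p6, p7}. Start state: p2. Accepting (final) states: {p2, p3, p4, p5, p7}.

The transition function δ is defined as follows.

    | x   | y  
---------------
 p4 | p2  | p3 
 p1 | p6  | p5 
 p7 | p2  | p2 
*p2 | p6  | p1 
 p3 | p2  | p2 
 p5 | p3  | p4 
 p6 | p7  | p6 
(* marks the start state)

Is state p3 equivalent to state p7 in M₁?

Start with accepting vs non-accepting: {p2,p3,p4,p5,p7} | {p1,p6}.
Split {p2,p3,p4,p5,p7} by δ(·,x) → {p3,p4,p5,p7} and {p2}.
Refine {p3,p4,p5,p7} on symbol x: members go to different blocks, giving {p3,p4,p7} and {p5}.
Refine {p3,p4,p7} on symbol y: members go to different blocks, giving {p3,p7} and {p4}.
Split {p1,p6} by δ(·,x) → {p1} and {p6}.
No further refinement is possible. Final partition (6 blocks): {p3,p7} | {p1} | {p2} | {p5} | {p4} | {p6}.
p3 and p7 lie in the same block of the stable partition, so they are equivalent — no string distinguishes them.

Yes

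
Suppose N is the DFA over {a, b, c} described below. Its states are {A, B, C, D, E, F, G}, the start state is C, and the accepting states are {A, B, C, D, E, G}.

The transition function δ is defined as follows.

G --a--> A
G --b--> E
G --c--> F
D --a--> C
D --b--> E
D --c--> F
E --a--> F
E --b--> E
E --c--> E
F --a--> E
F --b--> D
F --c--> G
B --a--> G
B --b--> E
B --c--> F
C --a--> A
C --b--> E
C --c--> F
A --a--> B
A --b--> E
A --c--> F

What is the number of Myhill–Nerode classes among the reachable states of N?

Start with accepting vs non-accepting: {A,B,C,D,E,G} | {F}.
Split {A,B,C,D,E,G} by δ(·,a) → {A,B,C,D,G} and {E}.
No further refinement is possible. Final partition (3 blocks): {A,B,C,D,G} | {F} | {E}.

3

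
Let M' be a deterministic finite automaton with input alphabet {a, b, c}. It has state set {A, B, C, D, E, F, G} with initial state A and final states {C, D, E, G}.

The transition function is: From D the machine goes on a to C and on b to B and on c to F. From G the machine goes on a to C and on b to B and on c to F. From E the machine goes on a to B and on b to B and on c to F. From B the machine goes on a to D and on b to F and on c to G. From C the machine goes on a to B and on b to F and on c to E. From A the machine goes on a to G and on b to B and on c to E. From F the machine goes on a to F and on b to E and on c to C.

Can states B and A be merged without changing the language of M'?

All states are reachable from the start state.
P0 = {C,D,E,G} | {A,B,F}.
On input a, block {C,D,E,G} splits into {C,E} and {D,G}.
Refine {C,E} on symbol c: members go to different blocks, giving {C} and {E}.
On input a, block {A,B,F} splits into {A,B} and {F}.
Split {A,B} by δ(·,b) → {A} and {B}.
Stable partition: {C} | {A} | {D,G} | {E} | {F} | {B} — 6 equivalence classes.
B and A end up in different blocks, so they are distinguishable. For instance, the string 'ba' is accepted from only A.

No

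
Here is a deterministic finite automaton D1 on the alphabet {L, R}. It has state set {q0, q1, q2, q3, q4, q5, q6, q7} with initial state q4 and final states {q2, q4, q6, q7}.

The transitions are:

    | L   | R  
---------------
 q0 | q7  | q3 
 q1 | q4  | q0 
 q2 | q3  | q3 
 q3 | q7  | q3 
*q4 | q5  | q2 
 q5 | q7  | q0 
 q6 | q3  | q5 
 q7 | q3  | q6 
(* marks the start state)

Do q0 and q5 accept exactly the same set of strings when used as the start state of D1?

Reachable states from the start: {q0,q2,q3,q4,q5,q6,q7}. Unreachable: {q1} — drop them.
Start with accepting vs non-accepting: {q2,q4,q6,q7} | {q0,q3,q5}.
Refine {q2,q4,q6,q7} on symbol R: members go to different blocks, giving {q2,q6} and {q4,q7}.
The partition is now stable with 3 blocks: {q2,q6} | {q0,q3,q5} | {q4,q7}.
q0 and q5 lie in the same block of the stable partition, so they are equivalent — no string distinguishes them.

Yes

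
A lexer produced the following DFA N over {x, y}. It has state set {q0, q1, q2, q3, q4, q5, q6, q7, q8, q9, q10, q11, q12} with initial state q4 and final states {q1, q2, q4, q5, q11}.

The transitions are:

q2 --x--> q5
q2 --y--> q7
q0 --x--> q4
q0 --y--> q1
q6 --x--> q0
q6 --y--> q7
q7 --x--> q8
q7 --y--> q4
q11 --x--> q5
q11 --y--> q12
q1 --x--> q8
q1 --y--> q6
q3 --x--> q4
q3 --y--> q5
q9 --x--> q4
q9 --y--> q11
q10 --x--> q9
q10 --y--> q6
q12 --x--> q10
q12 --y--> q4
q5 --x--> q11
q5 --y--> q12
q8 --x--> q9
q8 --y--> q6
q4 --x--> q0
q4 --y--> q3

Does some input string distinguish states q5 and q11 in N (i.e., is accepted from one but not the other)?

Reachable states from the start: {q0,q1,q3,q4,q5,q6,q7,q8,q9,q10,q11,q12}. Unreachable: {q2} — drop them.
Start with accepting vs non-accepting: {q1,q4,q5,q11} | {q0,q3,q6,q7,q8,q9,q10,q12}.
Split {q1,q4,q5,q11} by δ(·,x) → {q1,q4} and {q5,q11}.
On input x, block {q0,q3,q6,q7,q8,q9,q10,q12} splits into {q6,q7,q8,q10,q12} and {q0,q3,q9}.
Refine {q1,q4} on symbol x: members go to different blocks, giving {q1} and {q4}.
Refine {q6,q7,q8,q10,q12} on symbol x: members go to different blocks, giving {q6,q8,q10} and {q7,q12}.
Refine {q6,q8,q10} on symbol y: members go to different blocks, giving {q8,q10} and {q6}.
Split {q0,q3,q9} by δ(·,y) → {q3,q9} and {q0}.
Stable partition: {q1} | {q8,q10} | {q5,q11} | {q3,q9} | {q4} | {q7,q12} | {q6} | {q0} — 8 equivalence classes.
q5 and q11 lie in the same block of the stable partition, so they are equivalent — no string distinguishes them.

No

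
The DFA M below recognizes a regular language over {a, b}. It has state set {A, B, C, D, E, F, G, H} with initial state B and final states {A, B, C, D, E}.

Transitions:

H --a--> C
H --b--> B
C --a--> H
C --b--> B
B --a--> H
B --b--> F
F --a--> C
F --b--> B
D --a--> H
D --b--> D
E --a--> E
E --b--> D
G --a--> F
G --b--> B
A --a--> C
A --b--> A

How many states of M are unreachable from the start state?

No path from B leads to A, D, E, G; the other 4 states are all reachable.

4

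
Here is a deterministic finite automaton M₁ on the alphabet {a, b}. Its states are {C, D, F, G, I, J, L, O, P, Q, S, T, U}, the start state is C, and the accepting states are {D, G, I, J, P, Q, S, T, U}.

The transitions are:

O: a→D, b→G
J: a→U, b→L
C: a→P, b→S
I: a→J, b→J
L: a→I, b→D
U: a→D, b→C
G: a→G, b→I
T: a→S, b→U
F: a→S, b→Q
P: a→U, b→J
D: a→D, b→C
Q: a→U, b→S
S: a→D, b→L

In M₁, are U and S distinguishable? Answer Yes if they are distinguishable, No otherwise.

No

Reachable states from the start: {C,D,I,J,L,P,S,U}. Unreachable: {F,G,O,Q,T} — drop them.
Start with accepting vs non-accepting: {D,I,J,P,S,U} | {C,L}.
On input b, block {D,I,J,P,S,U} splits into {D,J,S,U} and {I,P}.
The partition is now stable with 3 blocks: {D,J,S,U} | {C,L} | {I,P}.
U and S lie in the same block of the stable partition, so they are equivalent — no string distinguishes them.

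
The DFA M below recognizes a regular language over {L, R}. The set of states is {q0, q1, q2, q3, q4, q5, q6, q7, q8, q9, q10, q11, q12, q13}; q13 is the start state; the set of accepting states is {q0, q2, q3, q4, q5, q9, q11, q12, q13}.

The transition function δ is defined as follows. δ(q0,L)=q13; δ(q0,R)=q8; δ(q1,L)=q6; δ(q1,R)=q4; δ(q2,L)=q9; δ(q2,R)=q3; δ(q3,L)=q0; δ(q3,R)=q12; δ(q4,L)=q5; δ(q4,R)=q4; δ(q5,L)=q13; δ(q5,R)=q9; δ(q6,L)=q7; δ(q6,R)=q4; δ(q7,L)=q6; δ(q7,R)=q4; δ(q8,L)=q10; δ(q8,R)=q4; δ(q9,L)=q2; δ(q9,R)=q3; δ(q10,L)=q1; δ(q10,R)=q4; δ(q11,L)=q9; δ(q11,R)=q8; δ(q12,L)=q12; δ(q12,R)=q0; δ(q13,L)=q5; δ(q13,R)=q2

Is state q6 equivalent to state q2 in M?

No

States {q11} cannot be reached from the start state, so discard them.
Start with accepting vs non-accepting: {q0,q2,q3,q4,q5,q9,q12,q13} | {q1,q6,q7,q8,q10}.
On input R, block {q0,q2,q3,q4,q5,q9,q12,q13} splits into {q2,q3,q4,q5,q9,q12,q13} and {q0}.
Refine {q2,q3,q4,q5,q9,q12,q13} on symbol L: members go to different blocks, giving {q2,q4,q5,q9,q12,q13} and {q3}.
On input R, block {q2,q4,q5,q9,q12,q13} splits into {q4,q5,q13} and {q2,q9} and {q12}.
On input R, block {q4,q5,q13} splits into {q5,q13} and {q4}.
Stable partition: {q5,q13} | {q1,q6,q7,q8,q10} | {q0} | {q3} | {q2,q9} | {q12} | {q4} — 7 equivalence classes.
q6 and q2 end up in different blocks, so they are distinguishable. For instance, the string 'ε' is accepted from only q2.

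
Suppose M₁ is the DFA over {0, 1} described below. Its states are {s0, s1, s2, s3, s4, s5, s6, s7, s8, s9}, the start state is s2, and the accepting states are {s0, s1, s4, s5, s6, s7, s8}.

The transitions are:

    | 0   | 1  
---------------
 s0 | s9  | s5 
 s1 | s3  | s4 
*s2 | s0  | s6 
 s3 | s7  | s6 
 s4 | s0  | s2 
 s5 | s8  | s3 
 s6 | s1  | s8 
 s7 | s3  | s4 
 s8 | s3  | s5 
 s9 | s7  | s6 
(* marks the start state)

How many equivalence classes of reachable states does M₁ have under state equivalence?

All states are reachable from the start state.
Initial partition by acceptance: {s0,s1,s4,s5,s6,s7,s8} | {s2,s3,s9}.
On input 0, block {s0,s1,s4,s5,s6,s7,s8} splits into {s0,s1,s7,s8} and {s4,s5,s6}.
Split {s4,s5,s6} by δ(·,1) → {s4,s5} and {s6}.
The partition is now stable with 4 blocks: {s0,s1,s7,s8} | {s2,s3,s9} | {s4,s5} | {s6}.

4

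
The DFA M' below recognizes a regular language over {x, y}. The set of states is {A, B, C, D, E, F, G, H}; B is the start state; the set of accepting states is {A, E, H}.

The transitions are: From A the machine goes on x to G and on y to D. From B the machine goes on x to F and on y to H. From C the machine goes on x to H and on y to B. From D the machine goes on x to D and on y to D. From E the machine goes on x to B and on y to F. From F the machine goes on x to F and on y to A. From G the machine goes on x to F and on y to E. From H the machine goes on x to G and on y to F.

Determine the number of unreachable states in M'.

No path from B leads to C; the other 7 states are all reachable.

1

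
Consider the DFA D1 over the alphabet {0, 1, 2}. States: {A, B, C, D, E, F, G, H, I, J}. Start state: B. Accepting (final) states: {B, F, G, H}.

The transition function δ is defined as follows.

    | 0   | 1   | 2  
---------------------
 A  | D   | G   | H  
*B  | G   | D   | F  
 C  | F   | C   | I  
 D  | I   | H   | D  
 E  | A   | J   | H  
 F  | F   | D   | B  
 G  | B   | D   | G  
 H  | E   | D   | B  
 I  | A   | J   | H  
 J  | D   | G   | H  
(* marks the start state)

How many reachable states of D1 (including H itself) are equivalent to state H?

1

States {C} cannot be reached from the start state, so discard them.
P0 = {B,F,G,H} | {A,D,E,I,J}.
On input 0, block {B,F,G,H} splits into {B,F,G} and {H}.
Split {A,D,E,I,J} by δ(·,1) → {A,J} and {E,I} and {D}.
Stable partition: {B,F,G} | {A,J} | {H} | {E,I} | {D} — 5 equivalence classes.
State H belongs to the block {H}, which has 1 states.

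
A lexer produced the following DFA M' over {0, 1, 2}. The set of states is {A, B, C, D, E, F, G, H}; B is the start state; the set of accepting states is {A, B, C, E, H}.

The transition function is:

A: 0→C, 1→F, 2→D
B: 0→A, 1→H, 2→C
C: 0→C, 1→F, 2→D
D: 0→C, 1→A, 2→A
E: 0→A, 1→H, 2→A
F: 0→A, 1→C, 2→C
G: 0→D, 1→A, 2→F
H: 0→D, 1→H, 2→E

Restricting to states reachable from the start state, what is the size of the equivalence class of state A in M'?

2

First remove the unreachable states {G}; 7 states remain.
Initial partition by acceptance: {A,B,C,E,H} | {D,F}.
Refine {A,B,C,E,H} on symbol 0: members go to different blocks, giving {A,B,C,E} and {H}.
Split {A,B,C,E} by δ(·,1) → {A,C} and {B,E}.
No further refinement is possible. Final partition (4 blocks): {A,C} | {D,F} | {H} | {B,E}.
State A belongs to the block {A,C}, which has 2 states.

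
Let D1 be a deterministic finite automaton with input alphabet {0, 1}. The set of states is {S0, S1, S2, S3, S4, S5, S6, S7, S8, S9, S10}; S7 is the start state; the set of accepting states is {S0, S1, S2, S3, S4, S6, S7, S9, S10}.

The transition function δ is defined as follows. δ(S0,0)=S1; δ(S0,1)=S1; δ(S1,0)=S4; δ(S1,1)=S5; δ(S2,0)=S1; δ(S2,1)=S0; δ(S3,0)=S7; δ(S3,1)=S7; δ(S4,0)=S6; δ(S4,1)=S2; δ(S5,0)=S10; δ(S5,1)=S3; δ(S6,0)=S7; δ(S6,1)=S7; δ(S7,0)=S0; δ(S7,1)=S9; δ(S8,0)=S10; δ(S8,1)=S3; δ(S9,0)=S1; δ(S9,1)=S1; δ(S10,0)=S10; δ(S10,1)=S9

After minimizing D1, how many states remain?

8

First remove the unreachable states {S8}; 10 states remain.
Start with accepting vs non-accepting: {S0,S1,S2,S3,S4,S6,S7,S9,S10} | {S5}.
On input 1, block {S0,S1,S2,S3,S4,S6,S7,S9,S10} splits into {S0,S2,S3,S4,S6,S7,S9,S10} and {S1}.
Split {S0,S2,S3,S4,S6,S7,S9,S10} by δ(·,0) → {S3,S4,S6,S7,S10} and {S0,S2,S9}.
Split {S3,S4,S6,S7,S10} by δ(·,0) → {S3,S4,S6,S10} and {S7}.
Refine {S3,S4,S6,S10} on symbol 0: members go to different blocks, giving {S3,S6} and {S4,S10}.
Split {S0,S2,S9} by δ(·,1) → {S0,S9} and {S2}.
Refine {S4,S10} on symbol 0: members go to different blocks, giving {S4} and {S10}.
Stable partition: {S3,S6} | {S5} | {S1} | {S0,S9} | {S7} | {S4} | {S2} | {S10} — 8 equivalence classes.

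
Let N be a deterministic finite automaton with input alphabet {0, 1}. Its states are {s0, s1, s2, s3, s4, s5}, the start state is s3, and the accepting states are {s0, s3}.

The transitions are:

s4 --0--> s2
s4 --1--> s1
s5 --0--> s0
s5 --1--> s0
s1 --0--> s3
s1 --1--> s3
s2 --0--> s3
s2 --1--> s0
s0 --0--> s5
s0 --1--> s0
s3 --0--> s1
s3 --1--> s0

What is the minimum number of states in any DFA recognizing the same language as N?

Reachable states from the start: {s0,s1,s3,s5}. Unreachable: {s2,s4} — drop them.
Start with accepting vs non-accepting: {s0,s3} | {s1,s5}.
Stable partition: {s0,s3} | {s1,s5} — 2 equivalence classes.

2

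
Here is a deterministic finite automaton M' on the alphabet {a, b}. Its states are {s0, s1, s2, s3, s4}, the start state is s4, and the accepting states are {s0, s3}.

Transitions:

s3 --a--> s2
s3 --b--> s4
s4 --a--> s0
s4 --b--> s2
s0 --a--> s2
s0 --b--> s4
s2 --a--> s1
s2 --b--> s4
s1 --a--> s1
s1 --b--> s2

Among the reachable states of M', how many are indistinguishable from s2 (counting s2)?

Reachable states from the start: {s0,s1,s2,s4}. Unreachable: {s3} — drop them.
Initial partition by acceptance: {s0} | {s1,s2,s4}.
Split {s1,s2,s4} by δ(·,a) → {s1,s2} and {s4}.
Refine {s1,s2} on symbol b: members go to different blocks, giving {s1} and {s2}.
No further refinement is possible. Final partition (4 blocks): {s0} | {s1} | {s4} | {s2}.
State s2 belongs to the block {s2}, which has 1 states.

1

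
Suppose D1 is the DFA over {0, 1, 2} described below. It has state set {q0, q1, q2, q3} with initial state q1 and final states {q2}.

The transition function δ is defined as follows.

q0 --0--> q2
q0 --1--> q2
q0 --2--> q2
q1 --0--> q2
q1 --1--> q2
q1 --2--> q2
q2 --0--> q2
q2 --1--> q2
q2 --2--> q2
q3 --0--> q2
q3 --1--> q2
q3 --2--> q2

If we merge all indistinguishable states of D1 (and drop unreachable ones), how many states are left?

First remove the unreachable states {q0,q3}; 2 states remain.
Initial partition by acceptance: {q2} | {q1}.
Stable partition: {q2} | {q1} — 2 equivalence classes.

2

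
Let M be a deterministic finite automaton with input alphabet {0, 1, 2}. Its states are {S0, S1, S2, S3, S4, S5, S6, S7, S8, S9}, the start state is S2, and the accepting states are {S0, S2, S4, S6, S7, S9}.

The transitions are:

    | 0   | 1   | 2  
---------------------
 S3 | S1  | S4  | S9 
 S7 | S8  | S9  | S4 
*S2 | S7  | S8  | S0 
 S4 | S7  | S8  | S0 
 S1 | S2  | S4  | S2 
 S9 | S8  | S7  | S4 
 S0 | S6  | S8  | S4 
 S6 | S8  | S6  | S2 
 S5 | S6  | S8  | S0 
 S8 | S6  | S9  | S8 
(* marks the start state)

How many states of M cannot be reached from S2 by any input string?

BFS from S2 reaches {S0, S2, S4, S6, S7, S8, S9}; the 3 state(s) S1, S3, S5 are never visited.

3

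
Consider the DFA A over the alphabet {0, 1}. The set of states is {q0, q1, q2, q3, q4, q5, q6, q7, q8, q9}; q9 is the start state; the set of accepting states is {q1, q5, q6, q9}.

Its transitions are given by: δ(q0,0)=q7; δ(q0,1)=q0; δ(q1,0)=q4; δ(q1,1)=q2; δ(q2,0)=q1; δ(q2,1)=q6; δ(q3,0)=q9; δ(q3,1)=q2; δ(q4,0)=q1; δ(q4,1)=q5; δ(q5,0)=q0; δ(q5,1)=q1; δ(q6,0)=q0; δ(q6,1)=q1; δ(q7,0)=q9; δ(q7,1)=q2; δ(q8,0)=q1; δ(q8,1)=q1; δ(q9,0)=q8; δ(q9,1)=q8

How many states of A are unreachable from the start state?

No path from q9 leads to q3; the other 9 states are all reachable.

1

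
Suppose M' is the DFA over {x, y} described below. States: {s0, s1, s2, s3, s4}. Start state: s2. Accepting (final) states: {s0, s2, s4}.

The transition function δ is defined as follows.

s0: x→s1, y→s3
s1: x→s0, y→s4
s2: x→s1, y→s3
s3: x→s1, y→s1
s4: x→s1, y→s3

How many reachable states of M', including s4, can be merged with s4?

Every state is reachable, so we keep all 5.
Start with accepting vs non-accepting: {s0,s2,s4} | {s1,s3}.
Refine {s1,s3} on symbol x: members go to different blocks, giving {s1} and {s3}.
No further refinement is possible. Final partition (3 blocks): {s0,s2,s4} | {s1} | {s3}.
State s4 belongs to the block {s0,s2,s4}, which has 3 states.

3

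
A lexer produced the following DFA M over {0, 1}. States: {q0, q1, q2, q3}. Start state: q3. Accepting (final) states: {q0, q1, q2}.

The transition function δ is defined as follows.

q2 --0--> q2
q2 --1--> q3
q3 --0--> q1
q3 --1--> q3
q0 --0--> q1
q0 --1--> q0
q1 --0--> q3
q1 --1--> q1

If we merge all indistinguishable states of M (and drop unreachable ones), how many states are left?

States {q0,q2} cannot be reached from the start state, so discard them.
Initial partition by acceptance: {q1} | {q3}.
Stable partition: {q1} | {q3} — 2 equivalence classes.

2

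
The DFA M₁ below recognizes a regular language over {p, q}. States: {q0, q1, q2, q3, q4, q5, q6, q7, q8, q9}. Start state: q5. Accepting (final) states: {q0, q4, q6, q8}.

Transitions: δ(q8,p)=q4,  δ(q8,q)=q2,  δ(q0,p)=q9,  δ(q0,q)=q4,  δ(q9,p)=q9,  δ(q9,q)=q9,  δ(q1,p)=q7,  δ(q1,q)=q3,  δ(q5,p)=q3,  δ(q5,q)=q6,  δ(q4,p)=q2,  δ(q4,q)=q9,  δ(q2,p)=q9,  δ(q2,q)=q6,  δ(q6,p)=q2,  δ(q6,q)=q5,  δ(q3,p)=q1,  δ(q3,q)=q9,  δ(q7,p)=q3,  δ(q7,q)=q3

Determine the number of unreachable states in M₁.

BFS from q5 reaches {q1, q2, q3, q5, q6, q7, q9}; the 3 state(s) q0, q4, q8 are never visited.

3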